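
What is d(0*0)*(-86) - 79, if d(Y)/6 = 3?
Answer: -1627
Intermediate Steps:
d(Y) = 18 (d(Y) = 6*3 = 18)
d(0*0)*(-86) - 79 = 18*(-86) - 79 = -1548 - 79 = -1627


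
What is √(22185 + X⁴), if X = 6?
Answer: 3*√2609 ≈ 153.24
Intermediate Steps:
√(22185 + X⁴) = √(22185 + 6⁴) = √(22185 + 1296) = √23481 = 3*√2609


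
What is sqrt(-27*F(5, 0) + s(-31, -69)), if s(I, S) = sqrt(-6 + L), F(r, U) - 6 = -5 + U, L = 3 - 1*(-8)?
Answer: sqrt(-27 + sqrt(5)) ≈ 4.9763*I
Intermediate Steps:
L = 11 (L = 3 + 8 = 11)
F(r, U) = 1 + U (F(r, U) = 6 + (-5 + U) = 1 + U)
s(I, S) = sqrt(5) (s(I, S) = sqrt(-6 + 11) = sqrt(5))
sqrt(-27*F(5, 0) + s(-31, -69)) = sqrt(-27*(1 + 0) + sqrt(5)) = sqrt(-27*1 + sqrt(5)) = sqrt(-27 + sqrt(5))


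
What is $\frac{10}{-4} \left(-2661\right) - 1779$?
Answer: $\frac{9747}{2} \approx 4873.5$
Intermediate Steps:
$\frac{10}{-4} \left(-2661\right) - 1779 = 10 \left(- \frac{1}{4}\right) \left(-2661\right) - 1779 = \left(- \frac{5}{2}\right) \left(-2661\right) - 1779 = \frac{13305}{2} - 1779 = \frac{9747}{2}$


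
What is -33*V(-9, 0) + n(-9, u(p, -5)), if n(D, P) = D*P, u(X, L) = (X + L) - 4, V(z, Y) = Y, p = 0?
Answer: 81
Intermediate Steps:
u(X, L) = -4 + L + X (u(X, L) = (L + X) - 4 = -4 + L + X)
-33*V(-9, 0) + n(-9, u(p, -5)) = -33*0 - 9*(-4 - 5 + 0) = 0 - 9*(-9) = 0 + 81 = 81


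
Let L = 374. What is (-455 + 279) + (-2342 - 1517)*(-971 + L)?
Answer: 2303647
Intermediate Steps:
(-455 + 279) + (-2342 - 1517)*(-971 + L) = (-455 + 279) + (-2342 - 1517)*(-971 + 374) = -176 - 3859*(-597) = -176 + 2303823 = 2303647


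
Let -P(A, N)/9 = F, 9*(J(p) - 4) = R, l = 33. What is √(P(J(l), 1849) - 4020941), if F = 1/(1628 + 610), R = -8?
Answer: I*√2237718003794/746 ≈ 2005.2*I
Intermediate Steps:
J(p) = 28/9 (J(p) = 4 + (⅑)*(-8) = 4 - 8/9 = 28/9)
F = 1/2238 ≈ 0.00044683
P(A, N) = -3/746 (P(A, N) = -9*1/2238 = -3/746)
√(P(J(l), 1849) - 4020941) = √(-3/746 - 4020941) = √(-2999621989/746) = I*√2237718003794/746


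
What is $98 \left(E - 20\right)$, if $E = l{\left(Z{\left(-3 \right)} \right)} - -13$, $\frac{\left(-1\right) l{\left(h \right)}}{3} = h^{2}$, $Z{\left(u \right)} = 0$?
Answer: $-686$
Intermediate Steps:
$l{\left(h \right)} = - 3 h^{2}$
$E = 13$ ($E = - 3 \cdot 0^{2} - -13 = \left(-3\right) 0 + 13 = 0 + 13 = 13$)
$98 \left(E - 20\right) = 98 \left(13 - 20\right) = 98 \left(-7\right) = -686$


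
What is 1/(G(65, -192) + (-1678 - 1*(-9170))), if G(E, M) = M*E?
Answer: -1/4988 ≈ -0.00020048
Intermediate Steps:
G(E, M) = E*M
1/(G(65, -192) + (-1678 - 1*(-9170))) = 1/(65*(-192) + (-1678 - 1*(-9170))) = 1/(-12480 + (-1678 + 9170)) = 1/(-12480 + 7492) = 1/(-4988) = -1/4988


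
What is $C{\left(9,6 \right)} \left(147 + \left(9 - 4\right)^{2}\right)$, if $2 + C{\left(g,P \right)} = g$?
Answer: $1204$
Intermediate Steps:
$C{\left(g,P \right)} = -2 + g$
$C{\left(9,6 \right)} \left(147 + \left(9 - 4\right)^{2}\right) = \left(-2 + 9\right) \left(147 + \left(9 - 4\right)^{2}\right) = 7 \left(147 + 5^{2}\right) = 7 \left(147 + 25\right) = 7 \cdot 172 = 1204$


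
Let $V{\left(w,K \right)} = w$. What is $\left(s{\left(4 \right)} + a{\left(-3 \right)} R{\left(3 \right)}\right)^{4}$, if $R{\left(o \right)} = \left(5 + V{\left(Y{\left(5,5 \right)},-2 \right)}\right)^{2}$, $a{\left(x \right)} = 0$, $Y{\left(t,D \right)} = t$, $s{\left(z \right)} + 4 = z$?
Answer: $0$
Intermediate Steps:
$s{\left(z \right)} = -4 + z$
$R{\left(o \right)} = 100$ ($R{\left(o \right)} = \left(5 + 5\right)^{2} = 10^{2} = 100$)
$\left(s{\left(4 \right)} + a{\left(-3 \right)} R{\left(3 \right)}\right)^{4} = \left(\left(-4 + 4\right) + 0 \cdot 100\right)^{4} = \left(0 + 0\right)^{4} = 0^{4} = 0$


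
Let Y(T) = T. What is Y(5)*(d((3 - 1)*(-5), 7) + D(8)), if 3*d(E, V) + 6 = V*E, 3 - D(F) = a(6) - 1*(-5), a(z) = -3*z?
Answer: -140/3 ≈ -46.667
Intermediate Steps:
D(F) = 16 (D(F) = 3 - (-3*6 - 1*(-5)) = 3 - (-18 + 5) = 3 - 1*(-13) = 3 + 13 = 16)
d(E, V) = -2 + E*V/3 (d(E, V) = -2 + (V*E)/3 = -2 + (E*V)/3 = -2 + E*V/3)
Y(5)*(d((3 - 1)*(-5), 7) + D(8)) = 5*((-2 + (⅓)*((3 - 1)*(-5))*7) + 16) = 5*((-2 + (⅓)*(2*(-5))*7) + 16) = 5*((-2 + (⅓)*(-10)*7) + 16) = 5*((-2 - 70/3) + 16) = 5*(-76/3 + 16) = 5*(-28/3) = -140/3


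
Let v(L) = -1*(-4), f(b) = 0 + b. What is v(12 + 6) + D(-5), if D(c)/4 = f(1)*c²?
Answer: 104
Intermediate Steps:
f(b) = b
v(L) = 4
D(c) = 4*c² (D(c) = 4*(1*c²) = 4*c²)
v(12 + 6) + D(-5) = 4 + 4*(-5)² = 4 + 4*25 = 4 + 100 = 104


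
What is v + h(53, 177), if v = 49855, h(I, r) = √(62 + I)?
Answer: 49855 + √115 ≈ 49866.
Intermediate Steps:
v + h(53, 177) = 49855 + √(62 + 53) = 49855 + √115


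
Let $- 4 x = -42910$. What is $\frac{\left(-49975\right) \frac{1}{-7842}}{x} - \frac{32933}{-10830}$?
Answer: $\frac{61578481457}{20246096570} \approx 3.0415$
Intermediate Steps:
$x = \frac{21455}{2}$ ($x = \left(- \frac{1}{4}\right) \left(-42910\right) = \frac{21455}{2} \approx 10728.0$)
$\frac{\left(-49975\right) \frac{1}{-7842}}{x} - \frac{32933}{-10830} = \frac{\left(-49975\right) \frac{1}{-7842}}{\frac{21455}{2}} - \frac{32933}{-10830} = \left(-49975\right) \left(- \frac{1}{7842}\right) \frac{2}{21455} - - \frac{32933}{10830} = \frac{49975}{7842} \cdot \frac{2}{21455} + \frac{32933}{10830} = \frac{9995}{16825011} + \frac{32933}{10830} = \frac{61578481457}{20246096570}$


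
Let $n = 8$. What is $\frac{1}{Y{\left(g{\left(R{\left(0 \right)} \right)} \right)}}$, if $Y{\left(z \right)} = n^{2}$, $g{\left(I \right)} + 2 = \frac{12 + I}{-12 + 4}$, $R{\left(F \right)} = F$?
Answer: $\frac{1}{64} \approx 0.015625$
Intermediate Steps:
$g{\left(I \right)} = - \frac{7}{2} - \frac{I}{8}$ ($g{\left(I \right)} = -2 + \frac{12 + I}{-12 + 4} = -2 + \frac{12 + I}{-8} = -2 + \left(12 + I\right) \left(- \frac{1}{8}\right) = -2 - \left(\frac{3}{2} + \frac{I}{8}\right) = - \frac{7}{2} - \frac{I}{8}$)
$Y{\left(z \right)} = 64$ ($Y{\left(z \right)} = 8^{2} = 64$)
$\frac{1}{Y{\left(g{\left(R{\left(0 \right)} \right)} \right)}} = \frac{1}{64}$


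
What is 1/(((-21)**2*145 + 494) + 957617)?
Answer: 1/1022056 ≈ 9.7842e-7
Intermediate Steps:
1/(((-21)**2*145 + 494) + 957617) = 1/((441*145 + 494) + 957617) = 1/((63945 + 494) + 957617) = 1/(64439 + 957617) = 1/1022056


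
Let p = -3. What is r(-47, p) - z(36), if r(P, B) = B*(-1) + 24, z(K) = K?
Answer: -9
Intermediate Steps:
r(P, B) = 24 - B (r(P, B) = -B + 24 = 24 - B)
r(-47, p) - z(36) = (24 - 1*(-3)) - 1*36 = (24 + 3) - 36 = 27 - 36 = -9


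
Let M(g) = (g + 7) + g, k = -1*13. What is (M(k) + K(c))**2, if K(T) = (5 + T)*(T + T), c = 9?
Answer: 54289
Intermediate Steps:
K(T) = 2*T*(5 + T) (K(T) = (5 + T)*(2*T) = 2*T*(5 + T))
k = -13
M(g) = 7 + 2*g (M(g) = (7 + g) + g = 7 + 2*g)
(M(k) + K(c))**2 = ((7 + 2*(-13)) + 2*9*(5 + 9))**2 = ((7 - 26) + 2*9*14)**2 = (-19 + 252)**2 = 233**2 = 54289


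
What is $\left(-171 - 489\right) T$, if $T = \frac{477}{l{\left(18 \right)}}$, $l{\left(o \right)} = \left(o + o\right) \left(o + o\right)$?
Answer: $- \frac{2915}{12} \approx -242.92$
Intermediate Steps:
$l{\left(o \right)} = 4 o^{2}$ ($l{\left(o \right)} = 2 o 2 o = 4 o^{2}$)
$T = \frac{53}{144}$ ($T = \frac{477}{4 \cdot 18^{2}} = \frac{477}{4 \cdot 324} = \frac{477}{1296} = 477 \cdot \frac{1}{1296} = \frac{53}{144} \approx 0.36806$)
$\left(-171 - 489\right) T = \left(-171 - 489\right) \frac{53}{144} = \left(-660\right) \frac{53}{144} = - \frac{2915}{12}$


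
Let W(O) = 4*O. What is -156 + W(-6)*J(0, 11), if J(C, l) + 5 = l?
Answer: -300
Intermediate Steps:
J(C, l) = -5 + l
-156 + W(-6)*J(0, 11) = -156 + (4*(-6))*(-5 + 11) = -156 - 24*6 = -156 - 144 = -300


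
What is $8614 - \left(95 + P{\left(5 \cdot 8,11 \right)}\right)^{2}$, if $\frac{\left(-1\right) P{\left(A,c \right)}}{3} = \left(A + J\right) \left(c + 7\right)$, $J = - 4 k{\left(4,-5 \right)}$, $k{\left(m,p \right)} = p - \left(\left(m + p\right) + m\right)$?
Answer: $-14378235$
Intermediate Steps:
$k{\left(m,p \right)} = - 2 m$ ($k{\left(m,p \right)} = p - \left(p + 2 m\right) = - 2 m$)
$J = 32$ ($J = - 4 \left(\left(-2\right) 4\right) = \left(-4\right) \left(-8\right) = 32$)
$P{\left(A,c \right)} = - 3 \left(7 + c\right) \left(32 + A\right)$ ($P{\left(A,c \right)} = - 3 \left(A + 32\right) \left(c + 7\right) = - 3 \left(32 + A\right) \left(7 + c\right) = - 3 \left(7 + c\right) \left(32 + A\right)$)
$8614 - \left(95 + P{\left(5 \cdot 8,11 \right)}\right)^{2} = 8614 - \left(95 - \left(1728 + 3 \cdot 5 \cdot 8 \cdot 11 + 21 \cdot 5 \cdot 8\right)\right)^{2} = 8614 - \left(95 - \left(2568 + 1320\right)\right)^{2} = 8614 - \left(95 - 3888\right)^{2} = 8614 - \left(-3793\right)^{2} = 8614 - 14386849 = -14378235$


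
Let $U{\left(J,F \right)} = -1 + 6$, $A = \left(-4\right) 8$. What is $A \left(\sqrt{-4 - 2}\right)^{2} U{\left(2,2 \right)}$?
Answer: $960$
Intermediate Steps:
$A = -32$
$U{\left(J,F \right)} = 5$
$A \left(\sqrt{-4 - 2}\right)^{2} U{\left(2,2 \right)} = - 32 \left(\sqrt{-4 - 2}\right)^{2} \cdot 5 = - 32 \left(\sqrt{-6}\right)^{2} \cdot 5 = - 32 \left(i \sqrt{6}\right)^{2} \cdot 5 = \left(-32\right) \left(-6\right) 5 = 192 \cdot 5 = 960$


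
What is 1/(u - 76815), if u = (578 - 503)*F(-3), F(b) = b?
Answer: -1/77040 ≈ -1.2980e-5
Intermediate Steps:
u = -225 (u = (578 - 503)*(-3) = 75*(-3) = -225)
1/(u - 76815) = 1/(-225 - 76815) = 1/(-77040) = -1/77040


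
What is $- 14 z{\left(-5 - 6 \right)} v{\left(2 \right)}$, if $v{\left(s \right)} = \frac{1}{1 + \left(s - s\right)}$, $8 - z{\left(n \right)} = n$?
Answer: $-266$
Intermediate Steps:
$z{\left(n \right)} = 8 - n$
$v{\left(s \right)} = 1$ ($v{\left(s \right)} = \frac{1}{1 + 0} = 1^{-1} = 1$)
$- 14 z{\left(-5 - 6 \right)} v{\left(2 \right)} = - 14 \left(8 - \left(-5 - 6\right)\right) 1 = - 14 \left(8 - -11\right) 1 = - 14 \left(8 + 11\right) 1 = \left(-14\right) 19 \cdot 1 = \left(-266\right) 1 = -266$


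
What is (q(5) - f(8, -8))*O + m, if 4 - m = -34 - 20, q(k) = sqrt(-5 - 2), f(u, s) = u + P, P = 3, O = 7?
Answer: -19 + 7*I*sqrt(7) ≈ -19.0 + 18.52*I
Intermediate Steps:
f(u, s) = 3 + u (f(u, s) = u + 3 = 3 + u)
q(k) = I*sqrt(7) (q(k) = sqrt(-7) = I*sqrt(7))
m = 58 (m = 4 - (-34 - 20) = 4 - 1*(-54) = 4 + 54 = 58)
(q(5) - f(8, -8))*O + m = (I*sqrt(7) - (3 + 8))*7 + 58 = (I*sqrt(7) - 1*11)*7 + 58 = (I*sqrt(7) - 11)*7 + 58 = (-11 + I*sqrt(7))*7 + 58 = (-77 + 7*I*sqrt(7)) + 58 = -19 + 7*I*sqrt(7)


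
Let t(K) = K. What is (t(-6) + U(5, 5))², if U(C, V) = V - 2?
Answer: 9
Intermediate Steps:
U(C, V) = -2 + V
(t(-6) + U(5, 5))² = (-6 + (-2 + 5))² = (-6 + 3)² = (-3)² = 9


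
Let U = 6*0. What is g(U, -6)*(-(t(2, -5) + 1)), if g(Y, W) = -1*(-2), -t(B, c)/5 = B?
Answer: 18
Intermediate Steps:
t(B, c) = -5*B
U = 0
g(Y, W) = 2
g(U, -6)*(-(t(2, -5) + 1)) = 2*(-(-5*2 + 1)) = 2*(-(-10 + 1)) = 2*(-1*(-9)) = 2*9 = 18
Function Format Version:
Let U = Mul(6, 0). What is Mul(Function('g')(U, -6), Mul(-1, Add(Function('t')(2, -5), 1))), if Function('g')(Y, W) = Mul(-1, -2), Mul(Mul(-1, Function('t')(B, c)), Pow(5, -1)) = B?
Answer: 18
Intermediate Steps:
Function('t')(B, c) = Mul(-5, B)
U = 0
Function('g')(Y, W) = 2
Mul(Function('g')(U, -6), Mul(-1, Add(Function('t')(2, -5), 1))) = Mul(2, Mul(-1, Add(Mul(-5, 2), 1))) = Mul(2, Mul(-1, Add(-10, 1))) = Mul(2, Mul(-1, -9)) = Mul(2, 9) = 18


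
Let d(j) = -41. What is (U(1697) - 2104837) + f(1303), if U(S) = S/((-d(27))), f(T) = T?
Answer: -86243197/41 ≈ -2.1035e+6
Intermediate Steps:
U(S) = S/41 (U(S) = S/((-1*(-41))) = S/41)
(U(1697) - 2104837) + f(1303) = ((1/41)*1697 - 2104837) + 1303 = (1697/41 - 2104837) + 1303 = -86296620/41 + 1303 = -86243197/41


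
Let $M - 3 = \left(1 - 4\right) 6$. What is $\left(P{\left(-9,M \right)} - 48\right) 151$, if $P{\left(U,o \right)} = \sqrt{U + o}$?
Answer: $-7248 + 302 i \sqrt{6} \approx -7248.0 + 739.75 i$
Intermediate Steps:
$M = -15$ ($M = 3 + \left(1 - 4\right) 6 = 3 - 18 = -15$)
$\left(P{\left(-9,M \right)} - 48\right) 151 = \left(\sqrt{-9 - 15} - 48\right) 151 = \left(\sqrt{-24} - 48\right) 151 = \left(2 i \sqrt{6} - 48\right) 151 = \left(-48 + 2 i \sqrt{6}\right) 151 = -7248 + 302 i \sqrt{6}$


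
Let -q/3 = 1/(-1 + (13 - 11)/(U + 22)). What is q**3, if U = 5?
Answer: 531441/15625 ≈ 34.012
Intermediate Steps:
q = 81/25 (q = -3/(-1 + (13 - 11)/(5 + 22)) = -3/(-1 + 2/27) = -3/(-25/27) = -3*(-27/25) = 81/25 ≈ 3.2400)
q**3 = (81/25)**3 = 531441/15625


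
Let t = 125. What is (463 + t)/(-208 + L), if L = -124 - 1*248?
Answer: -147/145 ≈ -1.0138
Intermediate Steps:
L = -372 (L = -124 - 248 = -372)
(463 + t)/(-208 + L) = (463 + 125)/(-208 - 372) = 588/(-580) = 588*(-1/580) = -147/145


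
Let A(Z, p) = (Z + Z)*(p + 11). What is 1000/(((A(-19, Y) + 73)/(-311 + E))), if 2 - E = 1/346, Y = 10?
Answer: 2138300/5017 ≈ 426.21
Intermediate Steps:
A(Z, p) = 2*Z*(11 + p) (A(Z, p) = (2*Z)*(11 + p) = 2*Z*(11 + p))
E = 691/346 (E = 2 - 1/346 = 691/346 ≈ 1.9971)
1000/(((A(-19, Y) + 73)/(-311 + E))) = 1000/(((2*(-19)*(11 + 10) + 73)/(-311 + 691/346))) = 1000/(((2*(-19)*21 + 73)/(-106915/346))) = 1000/(((-798 + 73)*(-346/106915))) = 1000/((-725*(-346/106915))) = 1000/(50170/21383) = 1000*(21383/50170) = 2138300/5017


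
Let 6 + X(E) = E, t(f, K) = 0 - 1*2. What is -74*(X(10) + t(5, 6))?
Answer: -148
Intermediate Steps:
t(f, K) = -2 (t(f, K) = 0 - 2 = -2)
X(E) = -6 + E
-74*(X(10) + t(5, 6)) = -74*((-6 + 10) - 2) = -74*(4 - 2) = -74*2 = -148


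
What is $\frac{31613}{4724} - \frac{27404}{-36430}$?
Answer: $\frac{640559043}{86047660} \approx 7.4442$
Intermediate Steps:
$\frac{31613}{4724} - \frac{27404}{-36430} = 31613 \cdot \frac{1}{4724} - - \frac{13702}{18215} = \frac{31613}{4724} + \frac{13702}{18215} = \frac{640559043}{86047660}$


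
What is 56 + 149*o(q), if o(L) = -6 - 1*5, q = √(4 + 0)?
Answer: -1583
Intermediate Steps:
q = 2 (q = √4 = 2)
o(L) = -11 (o(L) = -6 - 5 = -11)
56 + 149*o(q) = 56 + 149*(-11) = 56 - 1639 = -1583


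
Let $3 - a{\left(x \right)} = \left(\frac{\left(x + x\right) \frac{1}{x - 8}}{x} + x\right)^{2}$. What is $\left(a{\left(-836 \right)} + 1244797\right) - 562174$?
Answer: $- \frac{2898132265}{178084} \approx -16274.0$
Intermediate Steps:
$a{\left(x \right)} = 3 - \left(x + \frac{2}{-8 + x}\right)^{2}$ ($a{\left(x \right)} = 3 - \left(\frac{\left(x + x\right) \frac{1}{x - 8}}{x} + x\right)^{2} = 3 - \left(\frac{2 x \frac{1}{-8 + x}}{x} + x\right)^{2} = 3 - \left(\frac{2}{-8 + x} + x\right)^{2} = 3 - \left(x + \frac{2}{-8 + x}\right)^{2}$)
$\left(a{\left(-836 \right)} + 1244797\right) - 562174 = \left(\left(3 - \frac{\left(2 + \left(-836\right)^{2} - -6688\right)^{2}}{\left(-8 - 836\right)^{2}}\right) + 1244797\right) - 562174 = \left(\left(3 - \frac{\left(2 + 698896 + 6688\right)^{2}}{712336}\right) + 1244797\right) - 562174 = \left(\left(3 - \frac{705586^{2}}{712336}\right) + 1244797\right) - 562174 = \left(\left(3 - \frac{1}{712336} \cdot 497851603396\right) + 1244797\right) - 562174 = \left(\left(3 - \frac{124462900849}{178084}\right) + 1244797\right) - 562174 = \left(- \frac{124462366597}{178084} + 1244797\right) - 562174 = \frac{97216062351}{178084} - 562174 = - \frac{2898132265}{178084}$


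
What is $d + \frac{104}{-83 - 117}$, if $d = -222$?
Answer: $- \frac{5563}{25} \approx -222.52$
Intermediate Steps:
$d + \frac{104}{-83 - 117} = -222 + \frac{104}{-83 - 117} = -222 + \frac{104}{-200} = -222 + 104 \left(- \frac{1}{200}\right) = -222 - \frac{13}{25} = - \frac{5563}{25}$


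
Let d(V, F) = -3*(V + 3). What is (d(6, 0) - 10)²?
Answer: 1369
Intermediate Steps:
d(V, F) = -9 - 3*V (d(V, F) = -3*(3 + V) = -9 - 3*V)
(d(6, 0) - 10)² = ((-9 - 3*6) - 10)² = ((-9 - 18) - 10)² = (-27 - 10)² = (-37)² = 1369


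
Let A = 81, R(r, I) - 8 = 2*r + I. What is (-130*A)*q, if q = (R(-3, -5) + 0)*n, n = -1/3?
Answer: -10530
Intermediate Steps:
R(r, I) = 8 + I + 2*r (R(r, I) = 8 + (2*r + I) = 8 + (I + 2*r) = 8 + I + 2*r)
n = -1/3 (n = -1*1/3 = -1/3 ≈ -0.33333)
q = 1 (q = ((8 - 5 + 2*(-3)) + 0)*(-1/3) = ((8 - 5 - 6) + 0)*(-1/3) = (-3 + 0)*(-1/3) = -3*(-1/3) = 1)
(-130*A)*q = -130*81*1 = -10530*1 = -10530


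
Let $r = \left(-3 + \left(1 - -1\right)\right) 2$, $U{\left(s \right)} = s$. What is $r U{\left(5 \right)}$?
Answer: $-10$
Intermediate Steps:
$r = -2$ ($r = \left(-3 + \left(1 + 1\right)\right) 2 = \left(-3 + 2\right) 2 = \left(-1\right) 2 = -2$)
$r U{\left(5 \right)} = \left(-2\right) 5 = -10$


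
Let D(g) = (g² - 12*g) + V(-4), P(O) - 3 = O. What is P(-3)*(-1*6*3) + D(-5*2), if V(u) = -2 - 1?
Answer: 217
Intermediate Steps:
V(u) = -3
P(O) = 3 + O
D(g) = -3 + g² - 12*g (D(g) = (g² - 12*g) - 3 = -3 + g² - 12*g)
P(-3)*(-1*6*3) + D(-5*2) = (3 - 3)*(-1*6*3) + (-3 + (-5*2)² - (-60)*2) = 0*(-6*3) + (-3 + (-10)² - 12*(-10)) = 0*(-18) + (-3 + 100 + 120) = 0 + 217 = 217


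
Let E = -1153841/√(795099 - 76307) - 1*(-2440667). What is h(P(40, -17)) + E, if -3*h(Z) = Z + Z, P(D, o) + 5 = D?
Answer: 7321931/3 - 1153841*√179698/359396 ≈ 2.4393e+6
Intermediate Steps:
P(D, o) = -5 + D
h(Z) = -2*Z/3 (h(Z) = -(Z + Z)/3 = -2*Z/3)
E = 2440667 - 1153841*√179698/359396 (E = -1153841*√179698/359396 + 2440667 = 2440667 - 1153841*√179698/359396 ≈ 2.4393e+6)
h(P(40, -17)) + E = -2*(-5 + 40)/3 + (2440667 - 1153841*√179698/359396) = -⅔*35 + (2440667 - 1153841*√179698/359396) = -70/3 + (2440667 - 1153841*√179698/359396) = 7321931/3 - 1153841*√179698/359396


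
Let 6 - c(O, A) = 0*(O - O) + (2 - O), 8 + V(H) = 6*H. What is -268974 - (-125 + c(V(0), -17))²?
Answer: -285615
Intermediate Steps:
V(H) = -8 + 6*H
c(O, A) = 4 + O (c(O, A) = 6 - (0*(O - O) + (2 - O)) = 6 - (0*0 + (2 - O)) = 6 - (0 + (2 - O)) = 6 - (2 - O) = 6 + (-2 + O) = 4 + O)
-268974 - (-125 + c(V(0), -17))² = -268974 - (-125 + (4 + (-8 + 6*0)))² = -268974 - (-125 + (4 + (-8 + 0)))² = -268974 - (-125 + (4 - 8))² = -268974 - (-125 - 4)² = -268974 - 1*(-129)² = -268974 - 1*16641 = -268974 - 16641 = -285615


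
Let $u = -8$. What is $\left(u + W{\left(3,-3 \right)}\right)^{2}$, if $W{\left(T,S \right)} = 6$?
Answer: $4$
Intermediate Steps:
$\left(u + W{\left(3,-3 \right)}\right)^{2} = \left(-8 + 6\right)^{2} = \left(-2\right)^{2} = 4$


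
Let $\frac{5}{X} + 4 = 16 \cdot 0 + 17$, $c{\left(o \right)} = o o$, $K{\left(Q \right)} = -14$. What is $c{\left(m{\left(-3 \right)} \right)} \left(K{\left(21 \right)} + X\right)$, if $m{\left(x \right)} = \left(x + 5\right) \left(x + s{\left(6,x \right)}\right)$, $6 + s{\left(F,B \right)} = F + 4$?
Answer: $- \frac{708}{13} \approx -54.462$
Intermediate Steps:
$s{\left(F,B \right)} = -2 + F$ ($s{\left(F,B \right)} = -6 + \left(F + 4\right) = -6 + \left(4 + F\right) = -2 + F$)
$m{\left(x \right)} = \left(4 + x\right) \left(5 + x\right)$ ($m{\left(x \right)} = \left(x + 5\right) \left(x + \left(-2 + 6\right)\right) = \left(5 + x\right) \left(x + 4\right) = \left(5 + x\right) \left(4 + x\right) = \left(4 + x\right) \left(5 + x\right)$)
$c{\left(o \right)} = o^{2}$
$X = \frac{5}{13}$ ($X = \frac{5}{-4 + \left(16 \cdot 0 + 17\right)} = \frac{5}{-4 + \left(0 + 17\right)} = \frac{5}{-4 + 17} = \frac{5}{13} \approx 0.38462$)
$c{\left(m{\left(-3 \right)} \right)} \left(K{\left(21 \right)} + X\right) = \left(20 + \left(-3\right)^{2} + 9 \left(-3\right)\right)^{2} \left(-14 + \frac{5}{13}\right) = \left(20 + 9 - 27\right)^{2} \left(- \frac{177}{13}\right) = 2^{2} \left(- \frac{177}{13}\right) = 4 \left(- \frac{177}{13}\right) = - \frac{708}{13}$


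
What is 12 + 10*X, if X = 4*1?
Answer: 52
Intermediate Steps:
X = 4
12 + 10*X = 12 + 10*4 = 12 + 40 = 52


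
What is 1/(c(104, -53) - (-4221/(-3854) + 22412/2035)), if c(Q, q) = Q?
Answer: 7842890/720694977 ≈ 0.010882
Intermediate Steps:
1/(c(104, -53) - (-4221/(-3854) + 22412/2035)) = 1/(104 - (-4221/(-3854) + 22412/2035)) = 1/(104 - (-4221*(-1/3854) + 22412*(1/2035))) = 1/(104 - (4221/3854 + 22412/2035)) = 1/(104 - 1*94965583/7842890) = 1/(104 - 94965583/7842890) = 1/(720694977/7842890) = 7842890/720694977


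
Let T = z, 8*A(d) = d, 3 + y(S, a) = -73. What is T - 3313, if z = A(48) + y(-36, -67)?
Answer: -3383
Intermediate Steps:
y(S, a) = -76 (y(S, a) = -3 - 73 = -76)
A(d) = d/8
z = -70 (z = (⅛)*48 - 76 = 6 - 76 = -70)
T = -70
T - 3313 = -70 - 3313 = -3383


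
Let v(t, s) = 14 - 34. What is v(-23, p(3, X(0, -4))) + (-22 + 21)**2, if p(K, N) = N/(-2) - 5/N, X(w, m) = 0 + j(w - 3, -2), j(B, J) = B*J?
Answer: -19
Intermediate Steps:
X(w, m) = 6 - 2*w (X(w, m) = 0 + (w - 3)*(-2) = 0 + (-3 + w)*(-2) = 0 + (6 - 2*w) = 6 - 2*w)
p(K, N) = -5/N - N/2 (p(K, N) = N*(-1/2) - 5/N = -N/2 - 5/N = -5/N - N/2)
v(t, s) = -20
v(-23, p(3, X(0, -4))) + (-22 + 21)**2 = -20 + (-22 + 21)**2 = -20 + (-1)**2 = -20 + 1 = -19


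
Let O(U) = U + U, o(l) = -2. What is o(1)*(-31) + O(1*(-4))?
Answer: 54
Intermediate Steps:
O(U) = 2*U
o(1)*(-31) + O(1*(-4)) = -2*(-31) + 2*(1*(-4)) = 62 + 2*(-4) = 62 - 8 = 54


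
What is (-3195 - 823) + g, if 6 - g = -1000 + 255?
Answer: -3267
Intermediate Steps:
g = 751 (g = 6 - (-1000 + 255) = 6 - 1*(-745) = 6 + 745 = 751)
(-3195 - 823) + g = (-3195 - 823) + 751 = -4018 + 751 = -3267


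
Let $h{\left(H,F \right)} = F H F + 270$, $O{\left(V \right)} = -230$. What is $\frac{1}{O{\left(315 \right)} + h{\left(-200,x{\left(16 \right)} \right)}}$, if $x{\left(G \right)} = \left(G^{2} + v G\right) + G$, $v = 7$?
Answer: $- \frac{1}{29491160} \approx -3.3908 \cdot 10^{-8}$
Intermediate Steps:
$x{\left(G \right)} = G^{2} + 8 G$ ($x{\left(G \right)} = \left(G^{2} + 7 G\right) + G = G^{2} + 8 G$)
$h{\left(H,F \right)} = 270 + H F^{2}$ ($h{\left(H,F \right)} = H F^{2} + 270 = 270 + H F^{2}$)
$\frac{1}{O{\left(315 \right)} + h{\left(-200,x{\left(16 \right)} \right)}} = \frac{1}{-230 + \left(270 - 200 \left(16 \left(8 + 16\right)\right)^{2}\right)} = \frac{1}{-230 + \left(270 - 200 \left(16 \cdot 24\right)^{2}\right)} = \frac{1}{-230 + \left(270 - 200 \cdot 384^{2}\right)} = \frac{1}{-230 + \left(270 - 29491200\right)} = \frac{1}{-230 - 29490930} = \frac{1}{-29491160} = - \frac{1}{29491160}$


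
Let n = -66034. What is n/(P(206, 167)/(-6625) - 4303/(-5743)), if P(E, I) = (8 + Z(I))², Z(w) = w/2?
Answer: 10049681443000/78297827 ≈ 1.2835e+5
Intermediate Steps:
Z(w) = w/2 (Z(w) = w*(½) = w/2)
P(E, I) = (8 + I/2)²
n/(P(206, 167)/(-6625) - 4303/(-5743)) = -66034/(((16 + 167)²/4)/(-6625) - 4303/(-5743)) = -66034/(((¼)*183²)*(-1/6625) - 4303*(-1/5743)) = -66034/(((¼)*33489)*(-1/6625) + 4303/5743) = -66034/((33489/4)*(-1/6625) + 4303/5743) = -66034/(-33489/26500 + 4303/5743) = -66034/(-78297827/152189500) = -66034*(-152189500/78297827) = 10049681443000/78297827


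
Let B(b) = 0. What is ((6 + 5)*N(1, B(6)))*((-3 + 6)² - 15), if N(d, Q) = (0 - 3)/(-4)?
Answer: -99/2 ≈ -49.500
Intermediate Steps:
N(d, Q) = ¾ (N(d, Q) = -3*(-¼) = ¾)
((6 + 5)*N(1, B(6)))*((-3 + 6)² - 15) = ((6 + 5)*(¾))*((-3 + 6)² - 15) = (11*(¾))*(3² - 15) = 33*(9 - 15)/4 = (33/4)*(-6) = -99/2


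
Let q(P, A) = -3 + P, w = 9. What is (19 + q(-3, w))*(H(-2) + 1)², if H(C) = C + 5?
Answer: 208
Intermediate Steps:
H(C) = 5 + C
(19 + q(-3, w))*(H(-2) + 1)² = (19 + (-3 - 3))*((5 - 2) + 1)² = (19 - 6)*(3 + 1)² = 13*4² = 13*16 = 208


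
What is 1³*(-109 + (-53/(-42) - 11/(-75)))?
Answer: -37657/350 ≈ -107.59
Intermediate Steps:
1³*(-109 + (-53/(-42) - 11/(-75))) = 1*(-109 + (-53*(-1/42) - 11*(-1/75))) = 1*(-109 + (53/42 + 11/75)) = 1*(-109 + 493/350) = 1*(-37657/350) = -37657/350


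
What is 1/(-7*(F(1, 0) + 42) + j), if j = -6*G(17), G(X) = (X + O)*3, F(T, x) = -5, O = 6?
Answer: -1/673 ≈ -0.0014859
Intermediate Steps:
G(X) = 18 + 3*X (G(X) = (X + 6)*3 = (6 + X)*3 = 18 + 3*X)
j = -414 (j = -6*(18 + 3*17) = -6*(18 + 51) = -6*69 = -414)
1/(-7*(F(1, 0) + 42) + j) = 1/(-7*(-5 + 42) - 414) = 1/(-7*37 - 414) = 1/(-259 - 414) = 1/(-673) = -1/673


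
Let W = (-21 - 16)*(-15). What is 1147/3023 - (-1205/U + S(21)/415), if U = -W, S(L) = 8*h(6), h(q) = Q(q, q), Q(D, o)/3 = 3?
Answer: -273668606/139254495 ≈ -1.9652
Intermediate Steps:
Q(D, o) = 9 (Q(D, o) = 3*3 = 9)
h(q) = 9
W = 555 (W = -37*(-15) = 555)
S(L) = 72 (S(L) = 8*9 = 72)
U = -555 (U = -1*555 = -555)
1147/3023 - (-1205/U + S(21)/415) = 1147/3023 - (-1205/(-555) + 72/415) = 1147*(1/3023) - (-1205*(-1/555) + 72*(1/415)) = 1147/3023 - (241/111 + 72/415) = 1147/3023 - 1*108007/46065 = 1147/3023 - 108007/46065 = -273668606/139254495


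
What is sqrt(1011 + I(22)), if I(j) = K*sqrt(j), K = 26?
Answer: sqrt(1011 + 26*sqrt(22)) ≈ 33.659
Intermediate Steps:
I(j) = 26*sqrt(j)
sqrt(1011 + I(22)) = sqrt(1011 + 26*sqrt(22))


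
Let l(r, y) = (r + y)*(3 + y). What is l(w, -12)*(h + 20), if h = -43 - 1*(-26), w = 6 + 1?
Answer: 135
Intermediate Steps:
w = 7
h = -17 (h = -43 + 26 = -17)
l(r, y) = (3 + y)*(r + y)
l(w, -12)*(h + 20) = ((-12)² + 3*7 + 3*(-12) + 7*(-12))*(-17 + 20) = (144 + 21 - 36 - 84)*3 = 45*3 = 135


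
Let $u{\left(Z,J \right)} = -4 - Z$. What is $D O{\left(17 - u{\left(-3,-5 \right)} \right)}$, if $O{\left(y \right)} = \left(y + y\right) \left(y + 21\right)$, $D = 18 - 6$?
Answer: $16848$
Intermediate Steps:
$D = 12$
$O{\left(y \right)} = 2 y \left(21 + y\right)$
$D O{\left(17 - u{\left(-3,-5 \right)} \right)} = 12 \cdot 2 \left(17 - \left(-4 - -3\right)\right) \left(21 + \left(17 - \left(-4 - -3\right)\right)\right) = 12 \cdot 2 \left(17 - \left(-4 + 3\right)\right) \left(21 + \left(17 - \left(-4 + 3\right)\right)\right) = 12 \cdot 2 \left(17 - -1\right) \left(21 + \left(17 - -1\right)\right) = 12 \cdot 2 \left(17 + 1\right) \left(21 + \left(17 + 1\right)\right) = 12 \cdot 2 \cdot 18 \left(21 + 18\right) = 12 \cdot 2 \cdot 18 \cdot 39 = 12 \cdot 1404 = 16848$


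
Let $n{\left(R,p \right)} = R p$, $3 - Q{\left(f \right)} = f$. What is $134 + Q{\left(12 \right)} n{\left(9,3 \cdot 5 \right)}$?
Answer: $-1081$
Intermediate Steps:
$Q{\left(f \right)} = 3 - f$
$134 + Q{\left(12 \right)} n{\left(9,3 \cdot 5 \right)} = 134 + \left(3 - 12\right) 9 \cdot 3 \cdot 5 = 134 + \left(3 - 12\right) 9 \cdot 15 = 134 - 1215 = -1081$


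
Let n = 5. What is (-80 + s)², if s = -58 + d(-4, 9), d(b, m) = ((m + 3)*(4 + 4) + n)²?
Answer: 101263969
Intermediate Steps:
d(b, m) = (29 + 8*m)² (d(b, m) = ((m + 3)*(4 + 4) + 5)² = ((3 + m)*8 + 5)² = ((24 + 8*m) + 5)² = (29 + 8*m)²)
s = 10143 (s = -58 + (29 + 8*9)² = -58 + (29 + 72)² = -58 + 101² = -58 + 10201 = 10143)
(-80 + s)² = (-80 + 10143)² = 10063² = 101263969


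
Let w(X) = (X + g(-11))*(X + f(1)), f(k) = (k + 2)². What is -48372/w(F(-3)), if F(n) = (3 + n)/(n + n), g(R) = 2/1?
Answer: -8062/3 ≈ -2687.3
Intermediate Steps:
f(k) = (2 + k)²
g(R) = 2 (g(R) = 2*1 = 2)
F(n) = (3 + n)/(2*n) (F(n) = (3 + n)/((2*n)) = (3 + n)*(1/(2*n)) = (3 + n)/(2*n))
w(X) = (2 + X)*(9 + X) (w(X) = (X + 2)*(X + (2 + 1)²) = (2 + X)*(X + 3²) = (2 + X)*(X + 9) = (2 + X)*(9 + X))
-48372/w(F(-3)) = -48372/(18 + ((½)*(3 - 3)/(-3))² + 11*((½)*(3 - 3)/(-3))) = -48372/(18 + ((½)*(-⅓)*0)² + 11*((½)*(-⅓)*0)) = -48372/(18 + 0² + 11*0) = -48372/(18 + 0 + 0) = -48372/18 = -48372*1/18 = -8062/3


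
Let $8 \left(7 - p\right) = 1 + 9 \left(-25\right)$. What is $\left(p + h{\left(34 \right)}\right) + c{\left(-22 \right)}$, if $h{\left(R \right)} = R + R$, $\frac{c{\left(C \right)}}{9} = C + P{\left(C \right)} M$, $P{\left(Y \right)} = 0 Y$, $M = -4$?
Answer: $-95$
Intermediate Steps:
$P{\left(Y \right)} = 0$
$p = 35$ ($p = 7 - \frac{1 + 9 \left(-25\right)}{8} = 7 - \frac{1 - 225}{8} = 7 - -28 = 7 + 28 = 35$)
$c{\left(C \right)} = 9 C$ ($c{\left(C \right)} = 9 \left(C + 0 \left(-4\right)\right) = 9 \left(C + 0\right) = 9 C$)
$h{\left(R \right)} = 2 R$
$\left(p + h{\left(34 \right)}\right) + c{\left(-22 \right)} = \left(35 + 2 \cdot 34\right) + 9 \left(-22\right) = \left(35 + 68\right) - 198 = 103 - 198 = -95$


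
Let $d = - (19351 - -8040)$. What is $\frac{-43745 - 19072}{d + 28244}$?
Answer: $- \frac{62817}{853} \approx -73.642$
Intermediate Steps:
$d = -27391$ ($d = - (19351 + 8040) = \left(-1\right) 27391 = -27391$)
$\frac{-43745 - 19072}{d + 28244} = \frac{-43745 - 19072}{-27391 + 28244} = - \frac{62817}{853}$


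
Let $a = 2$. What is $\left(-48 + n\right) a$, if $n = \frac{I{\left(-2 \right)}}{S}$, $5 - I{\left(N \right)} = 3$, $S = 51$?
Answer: $- \frac{4892}{51} \approx -95.922$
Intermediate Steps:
$I{\left(N \right)} = 2$ ($I{\left(N \right)} = 5 - 3 = 2$)
$n = \frac{2}{51} \approx 0.039216$
$\left(-48 + n\right) a = \left(-48 + \frac{2}{51}\right) 2 = \left(- \frac{2446}{51}\right) 2 = - \frac{4892}{51}$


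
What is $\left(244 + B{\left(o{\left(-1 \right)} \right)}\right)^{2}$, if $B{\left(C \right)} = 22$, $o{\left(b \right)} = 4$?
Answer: $70756$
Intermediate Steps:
$\left(244 + B{\left(o{\left(-1 \right)} \right)}\right)^{2} = \left(244 + 22\right)^{2} = 266^{2} = 70756$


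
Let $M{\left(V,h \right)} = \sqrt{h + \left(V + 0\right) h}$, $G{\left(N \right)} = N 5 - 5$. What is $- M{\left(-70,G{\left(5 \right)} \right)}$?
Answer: $- 2 i \sqrt{345} \approx - 37.148 i$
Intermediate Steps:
$G{\left(N \right)} = -5 + 5 N$ ($G{\left(N \right)} = 5 N - 5 = -5 + 5 N$)
$M{\left(V,h \right)} = \sqrt{h + V h}$
$- M{\left(-70,G{\left(5 \right)} \right)} = - \sqrt{\left(-5 + 5 \cdot 5\right) \left(1 - 70\right)} = - \sqrt{\left(-5 + 25\right) \left(-69\right)} = - \sqrt{20 \left(-69\right)} = - \sqrt{-1380} = - 2 i \sqrt{345}$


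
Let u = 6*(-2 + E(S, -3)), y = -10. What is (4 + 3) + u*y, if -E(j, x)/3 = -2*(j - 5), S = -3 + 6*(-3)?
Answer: 9487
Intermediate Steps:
S = -21 (S = -3 - 18 = -21)
E(j, x) = -30 + 6*j (E(j, x) = -(-6)*(j - 5) = -(-6)*(-5 + j) = -3*(10 - 2*j) = -30 + 6*j)
u = -948 (u = 6*(-2 + (-30 + 6*(-21))) = 6*(-2 + (-30 - 126)) = 6*(-2 - 156) = 6*(-158) = -948)
(4 + 3) + u*y = (4 + 3) - 948*(-10) = 7 + 9480 = 9487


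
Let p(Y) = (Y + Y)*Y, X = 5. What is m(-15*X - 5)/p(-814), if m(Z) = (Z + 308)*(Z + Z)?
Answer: -4560/165649 ≈ -0.027528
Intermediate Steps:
m(Z) = 2*Z*(308 + Z) (m(Z) = (308 + Z)*(2*Z) = 2*Z*(308 + Z))
p(Y) = 2*Y**2 (p(Y) = (2*Y)*Y = 2*Y**2)
m(-15*X - 5)/p(-814) = (2*(-15*5 - 5)*(308 + (-15*5 - 5)))/((2*(-814)**2)) = (2*(-75 - 5)*(308 + (-75 - 5)))/((2*662596)) = (2*(-80)*(308 - 80))/1325192 = (2*(-80)*228)*(1/1325192) = -36480*1/1325192 = -4560/165649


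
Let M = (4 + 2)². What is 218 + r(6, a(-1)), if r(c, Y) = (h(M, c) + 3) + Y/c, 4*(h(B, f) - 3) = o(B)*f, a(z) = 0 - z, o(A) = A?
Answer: 1669/6 ≈ 278.17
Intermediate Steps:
a(z) = -z
M = 36 (M = 6² = 36)
h(B, f) = 3 + B*f/4 (h(B, f) = 3 + (B*f)/4 = 3 + B*f/4)
r(c, Y) = 6 + 9*c + Y/c (r(c, Y) = ((3 + (¼)*36*c) + 3) + Y/c = ((3 + 9*c) + 3) + Y/c = (6 + 9*c) + Y/c = 6 + 9*c + Y/c)
218 + r(6, a(-1)) = 218 + (6 + 9*6 - 1*(-1)/6) = 218 + (6 + 54 + 1*(⅙)) = 218 + (6 + 54 + ⅙) = 218 + 361/6 = 1669/6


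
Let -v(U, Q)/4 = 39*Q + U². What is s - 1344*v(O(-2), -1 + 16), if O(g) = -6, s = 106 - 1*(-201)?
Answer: 3338803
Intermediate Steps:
s = 307 (s = 106 + 201 = 307)
v(U, Q) = -156*Q - 4*U² (v(U, Q) = -4*(39*Q + U²) = -4*(U² + 39*Q) = -156*Q - 4*U²)
s - 1344*v(O(-2), -1 + 16) = 307 - 1344*(-156*(-1 + 16) - 4*(-6)²) = 307 - 1344*(-156*15 - 4*36) = 307 - 1344*(-2340 - 144) = 307 - 1344*(-2484) = 307 + 3338496 = 3338803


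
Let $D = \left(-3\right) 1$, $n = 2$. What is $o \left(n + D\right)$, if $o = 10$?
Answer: $-10$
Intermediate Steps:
$D = -3$
$o \left(n + D\right) = 10 \left(2 - 3\right) = 10 \left(-1\right) = -10$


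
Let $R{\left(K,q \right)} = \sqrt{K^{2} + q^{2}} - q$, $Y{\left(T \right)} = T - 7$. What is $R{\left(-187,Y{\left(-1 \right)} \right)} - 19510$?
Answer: $-19502 + \sqrt{35033} \approx -19315.0$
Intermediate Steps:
$Y{\left(T \right)} = -7 + T$
$R{\left(-187,Y{\left(-1 \right)} \right)} - 19510 = \left(\sqrt{\left(-187\right)^{2} + \left(-7 - 1\right)^{2}} - \left(-7 - 1\right)\right) - 19510 = \left(\sqrt{34969 + \left(-8\right)^{2}} - -8\right) - 19510 = \left(\sqrt{34969 + 64} + 8\right) - 19510 = \left(\sqrt{35033} + 8\right) - 19510 = \left(8 + \sqrt{35033}\right) - 19510 = -19502 + \sqrt{35033}$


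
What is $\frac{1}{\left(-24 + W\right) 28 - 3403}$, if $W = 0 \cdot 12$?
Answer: $- \frac{1}{4075} \approx -0.0002454$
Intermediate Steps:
$W = 0$
$\frac{1}{\left(-24 + W\right) 28 - 3403} = \frac{1}{\left(-24 + 0\right) 28 - 3403} = \frac{1}{\left(-24\right) 28 - 3403} = \frac{1}{-672 - 3403} = \frac{1}{-4075} = - \frac{1}{4075}$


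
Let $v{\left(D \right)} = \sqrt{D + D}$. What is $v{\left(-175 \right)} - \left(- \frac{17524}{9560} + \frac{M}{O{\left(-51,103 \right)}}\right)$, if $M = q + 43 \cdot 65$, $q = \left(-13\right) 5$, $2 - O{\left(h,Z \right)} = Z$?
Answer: $\frac{6967181}{241390} + 5 i \sqrt{14} \approx 28.863 + 18.708 i$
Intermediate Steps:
$v{\left(D \right)} = \sqrt{2} \sqrt{D}$ ($v{\left(D \right)} = \sqrt{2 D} = \sqrt{2} \sqrt{D}$)
$O{\left(h,Z \right)} = 2 - Z$
$q = -65$
$M = 2730$ ($M = -65 + 43 \cdot 65 = -65 + 2795 = 2730$)
$v{\left(-175 \right)} - \left(- \frac{17524}{9560} + \frac{M}{O{\left(-51,103 \right)}}\right) = \sqrt{2} \sqrt{-175} - \left(- \frac{17524}{9560} + \frac{2730}{2 - 103}\right) = \sqrt{2} \cdot 5 i \sqrt{7} - \left(\left(-17524\right) \frac{1}{9560} + \frac{2730}{2 - 103}\right) = 5 i \sqrt{14} - \left(- \frac{4381}{2390} + \frac{2730}{-101}\right) = 5 i \sqrt{14} - \left(- \frac{4381}{2390} + 2730 \left(- \frac{1}{101}\right)\right) = 5 i \sqrt{14} - \left(- \frac{4381}{2390} - \frac{2730}{101}\right) = 5 i \sqrt{14} - - \frac{6967181}{241390} = 5 i \sqrt{14} + \frac{6967181}{241390} = \frac{6967181}{241390} + 5 i \sqrt{14}$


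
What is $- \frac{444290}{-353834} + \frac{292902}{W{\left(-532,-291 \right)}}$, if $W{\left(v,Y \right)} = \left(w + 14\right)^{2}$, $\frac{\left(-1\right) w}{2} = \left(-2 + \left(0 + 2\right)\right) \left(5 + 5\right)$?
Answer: $\frac{25931441777}{17337866} \approx 1495.7$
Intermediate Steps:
$w = 0$ ($w = - 2 \left(-2 + \left(0 + 2\right)\right) \left(5 + 5\right) = - 2 \left(-2 + 2\right) 10 = - 2 \cdot 0 \cdot 10 = \left(-2\right) 0 = 0$)
$W{\left(v,Y \right)} = 196$ ($W{\left(v,Y \right)} = \left(0 + 14\right)^{2} = 14^{2} = 196$)
$- \frac{444290}{-353834} + \frac{292902}{W{\left(-532,-291 \right)}} = - \frac{444290}{-353834} + \frac{292902}{196} = \left(-444290\right) \left(- \frac{1}{353834}\right) + 292902 \cdot \frac{1}{196} = \frac{222145}{176917} + \frac{146451}{98} = \frac{25931441777}{17337866}$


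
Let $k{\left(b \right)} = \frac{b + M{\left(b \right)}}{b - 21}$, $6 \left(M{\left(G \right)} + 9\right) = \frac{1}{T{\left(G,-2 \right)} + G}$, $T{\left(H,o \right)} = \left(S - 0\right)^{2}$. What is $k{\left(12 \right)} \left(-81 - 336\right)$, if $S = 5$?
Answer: $\frac{92713}{666} \approx 139.21$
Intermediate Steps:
$T{\left(H,o \right)} = 25$ ($T{\left(H,o \right)} = \left(5 - 0\right)^{2} = \left(5 + \left(-1 + 1\right)\right)^{2} = \left(5 + 0\right)^{2} = 5^{2} = 25$)
$M{\left(G \right)} = -9 + \frac{1}{6 \left(25 + G\right)}$
$k{\left(b \right)} = \frac{b + \frac{-1349 - 54 b}{6 \left(25 + b\right)}}{-21 + b}$ ($k{\left(b \right)} = \frac{b + \frac{-1349 - 54 b}{6 \left(25 + b\right)}}{b - 21} = \frac{b + \frac{-1349 - 54 b}{6 \left(25 + b\right)}}{-21 + b}$)
$k{\left(12 \right)} \left(-81 - 336\right) = \frac{- \frac{1349}{6} - 108 + 12 \left(25 + 12\right)}{\left(-21 + 12\right) \left(25 + 12\right)} \left(-81 - 336\right) = \frac{- \frac{1349}{6} - 108 + 12 \cdot 37}{\left(-9\right) 37} \left(-417\right) = \left(- \frac{1}{9}\right) \frac{1}{37} \left(- \frac{1349}{6} - 108 + 444\right) \left(-417\right) = \left(- \frac{1}{9}\right) \frac{1}{37} \cdot \frac{667}{6} \left(-417\right) = \left(- \frac{667}{1998}\right) \left(-417\right) = \frac{92713}{666}$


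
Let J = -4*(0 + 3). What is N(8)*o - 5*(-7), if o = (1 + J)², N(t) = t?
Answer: 1003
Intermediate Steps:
J = -12 (J = -4*3 = -12)
o = 121 (o = (1 - 12)² = (-11)² = 121)
N(8)*o - 5*(-7) = 8*121 - 5*(-7) = 968 + 35 = 1003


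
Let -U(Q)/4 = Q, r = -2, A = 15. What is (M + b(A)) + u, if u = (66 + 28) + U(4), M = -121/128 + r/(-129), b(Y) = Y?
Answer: 1520263/16512 ≈ 92.070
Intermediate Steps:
U(Q) = -4*Q
M = -15353/16512 (M = -121/128 - 2/(-129) = -121*1/128 - 2*(-1/129) = -121/128 + 2/129 = -15353/16512 ≈ -0.92981)
u = 78 (u = (66 + 28) - 4*4 = 94 - 16 = 78)
(M + b(A)) + u = (-15353/16512 + 15) + 78 = 232327/16512 + 78 = 1520263/16512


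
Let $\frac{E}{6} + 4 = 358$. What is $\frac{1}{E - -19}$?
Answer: $\frac{1}{2143} \approx 0.00046664$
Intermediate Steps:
$E = 2124$ ($E = -24 + 6 \cdot 358 = -24 + 2148 = 2124$)
$\frac{1}{E - -19} = \frac{1}{2124 - -19} = \frac{1}{2124 + 19} = \frac{1}{2143}$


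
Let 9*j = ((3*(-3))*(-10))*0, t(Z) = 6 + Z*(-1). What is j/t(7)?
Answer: 0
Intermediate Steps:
t(Z) = 6 - Z
j = 0 (j = (((3*(-3))*(-10))*0)/9 = (-9*(-10)*0)/9 = (90*0)/9 = (⅑)*0 = 0)
j/t(7) = 0/(6 - 1*7) = 0/(6 - 7) = 0/(-1) = 0*(-1) = 0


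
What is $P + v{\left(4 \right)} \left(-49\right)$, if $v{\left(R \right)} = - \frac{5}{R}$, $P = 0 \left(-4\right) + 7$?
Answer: $\frac{273}{4} \approx 68.25$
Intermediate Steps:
$P = 7$ ($P = 0 + 7 = 7$)
$P + v{\left(4 \right)} \left(-49\right) = 7 + - \frac{5}{4} \left(-49\right) = 7 + \left(-5\right) \frac{1}{4} \left(-49\right) = 7 - - \frac{245}{4} = 7 + \frac{245}{4} = \frac{273}{4}$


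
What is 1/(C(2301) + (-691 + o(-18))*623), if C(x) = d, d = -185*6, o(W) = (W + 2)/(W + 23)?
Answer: -5/2167983 ≈ -2.3063e-6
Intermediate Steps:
o(W) = (2 + W)/(23 + W)
d = -1110
C(x) = -1110
1/(C(2301) + (-691 + o(-18))*623) = 1/(-1110 + (-691 + (2 - 18)/(23 - 18))*623) = 1/(-1110 + (-691 - 16/5)*623) = 1/(-1110 - 3471/5*623) = 1/(-1110 - 2162433/5) = 1/(-2167983/5) = -5/2167983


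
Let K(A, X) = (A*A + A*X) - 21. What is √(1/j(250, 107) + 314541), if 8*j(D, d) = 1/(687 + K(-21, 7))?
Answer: √322221 ≈ 567.65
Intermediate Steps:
K(A, X) = -21 + A² + A*X (K(A, X) = (A² + A*X) - 21 = -21 + A² + A*X)
j(D, d) = 1/7680 (j(D, d) = 1/(8*(687 + (-21 + (-21)² - 21*7))) = 1/(8*(687 + (-21 + 441 - 147))) = 1/(8*(687 + 273)) = (⅛)/960 = (⅛)*(1/960) = 1/7680)
√(1/j(250, 107) + 314541) = √(1/(1/7680) + 314541) = √(7680 + 314541) = √322221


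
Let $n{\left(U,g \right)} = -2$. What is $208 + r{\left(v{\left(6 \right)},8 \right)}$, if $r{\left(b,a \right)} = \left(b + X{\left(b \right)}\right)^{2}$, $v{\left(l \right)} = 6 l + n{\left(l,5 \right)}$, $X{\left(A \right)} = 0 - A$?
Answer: $208$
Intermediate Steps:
$X{\left(A \right)} = - A$
$v{\left(l \right)} = -2 + 6 l$ ($v{\left(l \right)} = 6 l - 2 = -2 + 6 l$)
$r{\left(b,a \right)} = 0$ ($r{\left(b,a \right)} = \left(b - b\right)^{2} = 0^{2} = 0$)
$208 + r{\left(v{\left(6 \right)},8 \right)} = 208 + 0 = 208$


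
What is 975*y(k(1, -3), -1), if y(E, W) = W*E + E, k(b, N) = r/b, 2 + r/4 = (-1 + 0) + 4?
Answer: 0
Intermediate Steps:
r = 4 (r = -8 + 4*((-1 + 0) + 4) = -8 + 4*(-1 + 4) = -8 + 4*3 = -8 + 12 = 4)
k(b, N) = 4/b
y(E, W) = E + E*W (y(E, W) = E*W + E = E + E*W)
975*y(k(1, -3), -1) = 975*((4/1)*(1 - 1)) = 975*((4*1)*0) = 975*(4*0) = 975*0 = 0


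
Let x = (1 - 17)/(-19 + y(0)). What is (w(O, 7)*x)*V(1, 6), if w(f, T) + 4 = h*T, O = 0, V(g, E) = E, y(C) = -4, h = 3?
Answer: 1632/23 ≈ 70.957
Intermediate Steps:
w(f, T) = -4 + 3*T
x = 16/23 (x = (1 - 17)/(-19 - 4) = -16/(-23) = -16*(-1/23) = 16/23 ≈ 0.69565)
(w(O, 7)*x)*V(1, 6) = ((-4 + 3*7)*(16/23))*6 = ((-4 + 21)*(16/23))*6 = (17*(16/23))*6 = (272/23)*6 = 1632/23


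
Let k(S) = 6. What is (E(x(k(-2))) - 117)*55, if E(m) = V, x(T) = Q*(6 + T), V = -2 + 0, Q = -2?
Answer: -6545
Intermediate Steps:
V = -2
x(T) = -12 - 2*T (x(T) = -2*(6 + T) = -12 - 2*T)
E(m) = -2
(E(x(k(-2))) - 117)*55 = (-2 - 117)*55 = -119*55 = -6545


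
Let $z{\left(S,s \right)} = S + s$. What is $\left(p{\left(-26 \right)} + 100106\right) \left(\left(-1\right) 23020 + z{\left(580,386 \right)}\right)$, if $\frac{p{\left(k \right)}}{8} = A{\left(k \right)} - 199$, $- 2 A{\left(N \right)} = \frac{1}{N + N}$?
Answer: $- \frac{28244182882}{13} \approx -2.1726 \cdot 10^{9}$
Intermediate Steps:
$A{\left(N \right)} = - \frac{1}{4 N}$ ($A{\left(N \right)} = - \frac{1}{2 \left(N + N\right)} = - \frac{1}{2 \cdot 2 N} = - \frac{\frac{1}{2} \frac{1}{N}}{2} = - \frac{1}{4 N}$)
$p{\left(k \right)} = -1592 - \frac{2}{k}$ ($p{\left(k \right)} = 8 \left(- \frac{1}{4 k} - 199\right) = 8 \left(-199 - \frac{1}{4 k}\right) = -1592 - \frac{2}{k}$)
$\left(p{\left(-26 \right)} + 100106\right) \left(\left(-1\right) 23020 + z{\left(580,386 \right)}\right) = \left(\left(-1592 - \frac{2}{-26}\right) + 100106\right) \left(\left(-1\right) 23020 + \left(580 + 386\right)\right) = \left(\left(-1592 - - \frac{1}{13}\right) + 100106\right) \left(-23020 + 966\right) = \left(\left(-1592 + \frac{1}{13}\right) + 100106\right) \left(-22054\right) = \left(- \frac{20695}{13} + 100106\right) \left(-22054\right) = \frac{1280683}{13} \left(-22054\right) = - \frac{28244182882}{13}$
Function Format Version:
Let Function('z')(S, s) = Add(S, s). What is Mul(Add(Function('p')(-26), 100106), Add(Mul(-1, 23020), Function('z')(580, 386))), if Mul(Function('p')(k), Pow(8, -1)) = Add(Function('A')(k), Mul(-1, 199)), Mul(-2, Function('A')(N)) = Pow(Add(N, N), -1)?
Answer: Rational(-28244182882, 13) ≈ -2.1726e+9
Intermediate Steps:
Function('A')(N) = Mul(Rational(-1, 4), Pow(N, -1)) (Function('A')(N) = Mul(Rational(-1, 2), Pow(Add(N, N), -1)) = Mul(Rational(-1, 2), Pow(Mul(2, N), -1)) = Mul(Rational(-1, 2), Mul(Rational(1, 2), Pow(N, -1))) = Mul(Rational(-1, 4), Pow(N, -1)))
Function('p')(k) = Add(-1592, Mul(-2, Pow(k, -1))) (Function('p')(k) = Mul(8, Add(Mul(Rational(-1, 4), Pow(k, -1)), Mul(-1, 199))) = Mul(8, Add(Mul(Rational(-1, 4), Pow(k, -1)), -199)) = Mul(8, Add(-199, Mul(Rational(-1, 4), Pow(k, -1)))) = Add(-1592, Mul(-2, Pow(k, -1))))
Mul(Add(Function('p')(-26), 100106), Add(Mul(-1, 23020), Function('z')(580, 386))) = Mul(Add(Add(-1592, Mul(-2, Pow(-26, -1))), 100106), Add(Mul(-1, 23020), Add(580, 386))) = Mul(Add(Add(-1592, Mul(-2, Rational(-1, 26))), 100106), Add(-23020, 966)) = Mul(Add(Add(-1592, Rational(1, 13)), 100106), -22054) = Mul(Add(Rational(-20695, 13), 100106), -22054) = Mul(Rational(1280683, 13), -22054) = Rational(-28244182882, 13)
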